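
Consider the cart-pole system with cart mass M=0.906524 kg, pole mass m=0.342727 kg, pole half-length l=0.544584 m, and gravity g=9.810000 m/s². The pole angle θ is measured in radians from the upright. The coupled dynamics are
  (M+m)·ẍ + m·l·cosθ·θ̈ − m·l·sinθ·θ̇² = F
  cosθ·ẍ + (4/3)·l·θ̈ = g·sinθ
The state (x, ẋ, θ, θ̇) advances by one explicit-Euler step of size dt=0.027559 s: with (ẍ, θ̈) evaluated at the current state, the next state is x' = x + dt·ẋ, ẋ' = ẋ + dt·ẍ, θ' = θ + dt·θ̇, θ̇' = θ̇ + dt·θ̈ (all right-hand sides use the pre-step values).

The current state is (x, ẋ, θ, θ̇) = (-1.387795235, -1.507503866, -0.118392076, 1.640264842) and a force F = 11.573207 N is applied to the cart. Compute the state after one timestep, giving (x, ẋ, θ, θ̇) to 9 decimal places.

(-1.429340534, -1.180666308, -0.073188017, 1.149317622)

sinθ=-0.118115692, cosθ=0.992999840
temp = (F + m·l·θ̇²·sinθ)/(M+m) = (11.573207 + -0.059312844)/1.249251 = 9.216637934
θ̈ = (g·sinθ − cosθ·temp)/(l·(4/3 − m·cos²θ/(M+m))) = -17.814406173
ẍ = temp − m·l·θ̈·cosθ/(M+m) = 11.859557950
Euler: x'=-1.387795235+0.027559·-1.507503866=-1.429340534, ẋ'=-1.507503866+0.027559·11.859557950=-1.180666308
       θ'=-0.118392076+0.027559·1.640264842=-0.073188017, θ̇'=1.640264842+0.027559·-17.814406173=1.149317622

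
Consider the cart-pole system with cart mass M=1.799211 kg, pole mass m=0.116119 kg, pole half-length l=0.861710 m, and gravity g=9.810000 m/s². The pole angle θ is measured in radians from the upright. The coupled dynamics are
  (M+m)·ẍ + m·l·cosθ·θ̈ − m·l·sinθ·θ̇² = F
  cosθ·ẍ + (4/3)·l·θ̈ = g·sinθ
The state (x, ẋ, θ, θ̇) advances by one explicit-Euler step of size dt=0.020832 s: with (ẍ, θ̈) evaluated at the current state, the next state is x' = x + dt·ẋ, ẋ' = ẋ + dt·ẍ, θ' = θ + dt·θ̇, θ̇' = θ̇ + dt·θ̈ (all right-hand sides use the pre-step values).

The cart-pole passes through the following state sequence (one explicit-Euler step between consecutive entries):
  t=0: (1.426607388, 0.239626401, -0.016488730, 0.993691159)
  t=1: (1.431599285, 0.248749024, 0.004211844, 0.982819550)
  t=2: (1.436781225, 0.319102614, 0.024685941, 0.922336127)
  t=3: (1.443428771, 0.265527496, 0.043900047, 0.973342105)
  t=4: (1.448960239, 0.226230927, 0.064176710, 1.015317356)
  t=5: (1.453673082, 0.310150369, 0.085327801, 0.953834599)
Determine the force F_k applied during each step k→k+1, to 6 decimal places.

F_0 = 0.788167 N
F_1 = 6.177510 N
F_2 = -4.682971 N
F_3 = -3.415732 N
F_4 = 7.414375 N

step 0→1:
  ẍ = (ẋ'−ẋ)/dt = (0.248749024−0.239626401)/0.020832 = 0.437914
  θ̈ = (θ̇'−θ̇)/dt = (0.982819550−0.993691159)/0.020832 = -0.521871
  sinθ=-0.016488, cosθ=0.999864
  F = (M+m)·ẍ + m·l·cosθ·θ̈ − m·l·sinθ·θ̇² = 0.838750 + -0.052212 − -0.001629 = 0.788167
step 1→2:
  ẍ = (ẋ'−ẋ)/dt = (0.319102614−0.248749024)/0.020832 = 3.377188
  θ̈ = (θ̇'−θ̇)/dt = (0.922336127−0.982819550)/0.020832 = -2.903390
  sinθ=0.004212, cosθ=0.999991
  F = (M+m)·ẍ + m·l·cosθ·θ̈ − m·l·sinθ·θ̇² = 6.468430 + -0.290513 − 0.000407 = 6.177510
step 2→3:
  ẍ = (ẋ'−ẋ)/dt = (0.265527496−0.319102614)/0.020832 = -2.571770
  θ̈ = (θ̇'−θ̇)/dt = (0.973342105−0.922336127)/0.020832 = 2.448444
  sinθ=0.024683, cosθ=0.999695
  F = (M+m)·ẍ + m·l·cosθ·θ̈ − m·l·sinθ·θ̇² = -4.925789 + 0.244919 − 0.002101 = -4.682971
step 3→4:
  ẍ = (ẋ'−ẋ)/dt = (0.226230927−0.265527496)/0.020832 = -1.886356
  θ̈ = (θ̇'−θ̇)/dt = (1.015317356−0.973342105)/0.020832 = 2.014941
  sinθ=0.043886, cosθ=0.999037
  F = (M+m)·ẍ + m·l·cosθ·θ̈ − m·l·sinθ·θ̇² = -3.612994 + 0.201423 − 0.004160 = -3.415732
step 4→5:
  ẍ = (ẋ'−ẋ)/dt = (0.310150369−0.226230927)/0.020832 = 4.028391
  θ̈ = (θ̇'−θ̇)/dt = (0.953834599−1.015317356)/0.020832 = -2.951361
  sinθ=0.064133, cosθ=0.997941
  F = (M+m)·ẍ + m·l·cosθ·θ̈ − m·l·sinθ·θ̇² = 7.715698 + -0.294708 − 0.006615 = 7.414375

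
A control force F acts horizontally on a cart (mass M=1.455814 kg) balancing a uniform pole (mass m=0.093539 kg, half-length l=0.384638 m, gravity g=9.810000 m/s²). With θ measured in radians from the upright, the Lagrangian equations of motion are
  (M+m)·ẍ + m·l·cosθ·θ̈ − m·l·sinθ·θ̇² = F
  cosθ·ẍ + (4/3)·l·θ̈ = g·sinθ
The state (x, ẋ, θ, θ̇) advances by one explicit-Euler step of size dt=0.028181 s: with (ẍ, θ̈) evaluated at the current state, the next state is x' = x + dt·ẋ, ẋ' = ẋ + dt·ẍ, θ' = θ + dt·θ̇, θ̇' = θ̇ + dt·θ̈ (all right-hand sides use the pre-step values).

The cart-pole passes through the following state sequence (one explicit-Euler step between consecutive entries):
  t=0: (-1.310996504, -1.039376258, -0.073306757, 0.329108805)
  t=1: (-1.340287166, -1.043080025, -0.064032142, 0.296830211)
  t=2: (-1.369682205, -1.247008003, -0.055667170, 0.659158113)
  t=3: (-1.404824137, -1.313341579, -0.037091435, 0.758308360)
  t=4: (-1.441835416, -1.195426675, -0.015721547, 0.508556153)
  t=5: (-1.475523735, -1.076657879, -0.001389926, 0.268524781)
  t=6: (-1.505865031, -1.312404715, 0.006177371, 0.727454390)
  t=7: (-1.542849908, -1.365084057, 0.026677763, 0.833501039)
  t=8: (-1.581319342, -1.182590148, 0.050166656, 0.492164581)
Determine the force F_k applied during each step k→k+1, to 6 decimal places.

F_0 = -0.244442 N
F_1 = -10.749844 N
F_2 = -3.519671 N
F_3 = 6.164929 N
F_4 = 6.223483 N
F_5 = -12.375122 N
F_6 = -2.760969 N
F_7 = 9.596971 N

step 0→1:
  ẍ = (ẋ'−ẋ)/dt = (-1.043080025−-1.039376258)/0.028181 = -0.131428
  θ̈ = (θ̇'−θ̇)/dt = (0.296830211−0.329108805)/0.028181 = -1.145403
  sinθ=-0.073241, cosθ=0.997314
  F = (M+m)·ẍ + m·l·cosθ·θ̈ − m·l·sinθ·θ̇² = -0.203628 + -0.041099 − -0.000285 = -0.244442
step 1→2:
  ẍ = (ẋ'−ẋ)/dt = (-1.247008003−-1.043080025)/0.028181 = -7.236364
  θ̈ = (θ̇'−θ̇)/dt = (0.659158113−0.296830211)/0.028181 = 12.857170
  sinθ=-0.063988, cosθ=0.997951
  F = (M+m)·ẍ + m·l·cosθ·θ̈ − m·l·sinθ·θ̇² = -11.211683 + 0.461636 − -0.000203 = -10.749844
step 2→3:
  ẍ = (ẋ'−ẋ)/dt = (-1.313341579−-1.247008003)/0.028181 = -2.353840
  θ̈ = (θ̇'−θ̇)/dt = (0.758308360−0.659158113)/0.028181 = 3.518337
  sinθ=-0.055638, cosθ=0.998451
  F = (M+m)·ẍ + m·l·cosθ·θ̈ − m·l·sinθ·θ̇² = -3.646930 + 0.126389 − -0.000870 = -3.519671
step 3→4:
  ẍ = (ẋ'−ẋ)/dt = (-1.195426675−-1.313341579)/0.028181 = 4.184199
  θ̈ = (θ̇'−θ̇)/dt = (0.508556153−0.758308360)/0.028181 = -8.862432
  sinθ=-0.037083, cosθ=0.999312
  F = (M+m)·ẍ + m·l·cosθ·θ̈ − m·l·sinθ·θ̇² = 6.482801 + -0.318639 − -0.000767 = 6.164929
step 4→5:
  ẍ = (ẋ'−ẋ)/dt = (-1.076657879−-1.195426675)/0.028181 = 4.214499
  θ̈ = (θ̇'−θ̇)/dt = (0.268524781−0.508556153)/0.028181 = -8.517490
  sinθ=-0.015721, cosθ=0.999876
  F = (M+m)·ẍ + m·l·cosθ·θ̈ − m·l·sinθ·θ̇² = 6.529747 + -0.306410 − -0.000146 = 6.223483
step 5→6:
  ẍ = (ẋ'−ẋ)/dt = (-1.312404715−-1.076657879)/0.028181 = -8.365453
  θ̈ = (θ̇'−θ̇)/dt = (0.727454390−0.268524781)/0.028181 = 16.285072
  sinθ=-0.001390, cosθ=0.999999
  F = (M+m)·ẍ + m·l·cosθ·θ̈ − m·l·sinθ·θ̇² = -12.961040 + 0.585914 − -0.000004 = -12.375122
step 6→7:
  ẍ = (ẋ'−ẋ)/dt = (-1.365084057−-1.312404715)/0.028181 = -1.869321
  θ̈ = (θ̇'−θ̇)/dt = (0.833501039−0.727454390)/0.028181 = 3.763055
  sinθ=0.006177, cosθ=0.999981
  F = (M+m)·ẍ + m·l·cosθ·θ̈ − m·l·sinθ·θ̇² = -2.896238 + 0.135387 − 0.000118 = -2.760969
step 7→8:
  ẍ = (ẋ'−ẋ)/dt = (-1.182590148−-1.365084057)/0.028181 = 6.475778
  θ̈ = (θ̇'−θ̇)/dt = (0.492164581−0.833501039)/0.028181 = -12.112290
  sinθ=0.026675, cosθ=0.999644
  F = (M+m)·ẍ + m·l·cosθ·θ̈ − m·l·sinθ·θ̇² = 10.033267 + -0.435629 − 0.000667 = 9.596971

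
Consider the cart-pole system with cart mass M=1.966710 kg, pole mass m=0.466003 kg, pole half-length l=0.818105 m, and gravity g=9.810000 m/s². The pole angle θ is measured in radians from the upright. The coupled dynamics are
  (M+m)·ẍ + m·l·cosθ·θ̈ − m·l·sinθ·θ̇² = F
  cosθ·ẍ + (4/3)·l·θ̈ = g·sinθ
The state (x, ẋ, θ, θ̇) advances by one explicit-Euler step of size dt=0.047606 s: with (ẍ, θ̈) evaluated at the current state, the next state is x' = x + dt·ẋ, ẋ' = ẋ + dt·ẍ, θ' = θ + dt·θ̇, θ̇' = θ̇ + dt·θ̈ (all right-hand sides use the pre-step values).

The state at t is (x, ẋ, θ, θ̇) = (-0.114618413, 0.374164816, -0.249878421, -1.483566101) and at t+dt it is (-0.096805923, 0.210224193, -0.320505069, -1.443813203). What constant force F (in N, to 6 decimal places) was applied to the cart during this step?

ẍ = (ẋ'−ẋ)/dt = (0.210224193−0.374164816)/0.047606 = -3.443697
θ̈ = (θ̇'−θ̇)/dt = (-1.443813203−-1.483566101)/0.047606 = 0.835040
sinθ=-0.247286, cosθ=0.968942
F = (M+m)·ẍ + m·l·cosθ·θ̈ − m·l·sinθ·θ̇² = -8.377526 + 0.308463 − -0.207497 = -7.861566

F = -7.861566 N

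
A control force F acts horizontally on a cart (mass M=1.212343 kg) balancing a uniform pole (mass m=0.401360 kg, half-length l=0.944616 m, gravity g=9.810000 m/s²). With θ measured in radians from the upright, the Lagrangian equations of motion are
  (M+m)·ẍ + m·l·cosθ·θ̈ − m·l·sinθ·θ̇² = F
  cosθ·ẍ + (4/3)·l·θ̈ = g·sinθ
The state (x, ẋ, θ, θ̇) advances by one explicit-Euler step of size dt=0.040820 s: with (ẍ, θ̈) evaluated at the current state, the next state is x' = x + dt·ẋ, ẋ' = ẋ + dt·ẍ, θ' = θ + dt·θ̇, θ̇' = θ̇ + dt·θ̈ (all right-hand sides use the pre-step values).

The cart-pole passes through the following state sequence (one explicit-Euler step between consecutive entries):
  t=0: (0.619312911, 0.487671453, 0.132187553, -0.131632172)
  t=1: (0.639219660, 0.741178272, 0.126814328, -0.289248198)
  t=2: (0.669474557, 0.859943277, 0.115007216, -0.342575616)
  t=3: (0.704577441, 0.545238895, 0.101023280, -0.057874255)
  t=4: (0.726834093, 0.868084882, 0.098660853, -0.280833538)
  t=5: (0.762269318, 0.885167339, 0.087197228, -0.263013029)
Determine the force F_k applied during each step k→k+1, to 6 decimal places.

F_0 = 8.569661 N
F_1 = 4.199705 N
F_2 = -9.819249 N
F_3 = 10.702413 N
F_4 = 0.837071 N

step 0→1:
  ẍ = (ẋ'−ẋ)/dt = (0.741178272−0.487671453)/0.040820 = 6.210358
  θ̈ = (θ̇'−θ̇)/dt = (-0.289248198−-0.131632172)/0.040820 = -3.861245
  sinθ=0.131803, cosθ=0.991276
  F = (M+m)·ẍ + m·l·cosθ·θ̈ − m·l·sinθ·θ̇² = 10.021674 + -1.451147 − 0.000866 = 8.569661
step 1→2:
  ẍ = (ẋ'−ẋ)/dt = (0.859943277−0.741178272)/0.040820 = 2.909481
  θ̈ = (θ̇'−θ̇)/dt = (-0.342575616−-0.289248198)/0.040820 = -1.306404
  sinθ=0.126475, cosθ=0.991970
  F = (M+m)·ẍ + m·l·cosθ·θ̈ − m·l·sinθ·θ̇² = 4.695038 + -0.491321 − 0.004012 = 4.199705
step 2→3:
  ẍ = (ẋ'−ẋ)/dt = (0.545238895−0.859943277)/0.040820 = -7.709564
  θ̈ = (θ̇'−θ̇)/dt = (-0.057874255−-0.342575616)/0.040820 = 6.974556
  sinθ=0.114754, cosθ=0.993394
  F = (M+m)·ẍ + m·l·cosθ·θ̈ − m·l·sinθ·θ̇² = -12.440946 + 2.626803 − 0.005106 = -9.819249
step 3→4:
  ẍ = (ẋ'−ẋ)/dt = (0.868084882−0.545238895)/0.040820 = 7.909015
  θ̈ = (θ̇'−θ̇)/dt = (-0.280833538−-0.057874255)/0.040820 = -5.462011
  sinθ=0.100852, cosθ=0.994901
  F = (M+m)·ẍ + m·l·cosθ·θ̈ − m·l·sinθ·θ̇² = 12.762801 + -2.060260 − 0.000128 = 10.702413
step 4→5:
  ẍ = (ẋ'−ẋ)/dt = (0.885167339−0.868084882)/0.040820 = 0.418483
  θ̈ = (θ̇'−θ̇)/dt = (-0.263013029−-0.280833538)/0.040820 = 0.436563
  sinθ=0.098501, cosθ=0.995137
  F = (M+m)·ẍ + m·l·cosθ·θ̈ − m·l·sinθ·θ̇² = 0.675307 + 0.164710 − 0.002945 = 0.837071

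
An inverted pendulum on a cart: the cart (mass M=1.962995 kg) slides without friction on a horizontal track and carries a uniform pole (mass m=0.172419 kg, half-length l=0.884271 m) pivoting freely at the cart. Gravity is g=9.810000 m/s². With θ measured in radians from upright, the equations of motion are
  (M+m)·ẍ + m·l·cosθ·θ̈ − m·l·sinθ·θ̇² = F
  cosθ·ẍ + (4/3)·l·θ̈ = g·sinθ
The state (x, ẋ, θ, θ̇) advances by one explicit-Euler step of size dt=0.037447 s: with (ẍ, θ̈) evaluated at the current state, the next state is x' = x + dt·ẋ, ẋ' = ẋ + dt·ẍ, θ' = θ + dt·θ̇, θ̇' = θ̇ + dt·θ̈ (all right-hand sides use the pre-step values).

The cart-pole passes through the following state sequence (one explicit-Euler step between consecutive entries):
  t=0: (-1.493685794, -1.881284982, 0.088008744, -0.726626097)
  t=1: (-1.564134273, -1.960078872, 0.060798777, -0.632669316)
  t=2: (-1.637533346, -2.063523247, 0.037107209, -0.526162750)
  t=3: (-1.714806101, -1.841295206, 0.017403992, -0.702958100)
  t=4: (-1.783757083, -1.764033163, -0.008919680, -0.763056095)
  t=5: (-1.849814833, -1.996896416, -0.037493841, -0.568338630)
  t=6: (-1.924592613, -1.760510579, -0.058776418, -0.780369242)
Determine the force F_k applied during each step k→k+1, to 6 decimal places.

F_0 = -4.119231 N
F_1 = -5.469781 N
F_2 = 11.951656 N
F_3 = 4.159903 N
F_4 = -12.485469 N
F_5 = 12.619067 N

step 0→1:
  ẍ = (ẋ'−ẋ)/dt = (-1.960078872−-1.881284982)/0.037447 = -2.104144
  θ̈ = (θ̇'−θ̇)/dt = (-0.632669316−-0.726626097)/0.037447 = 2.509060
  sinθ=0.087895, cosθ=0.996130
  F = (M+m)·ẍ + m·l·cosθ·θ̈ − m·l·sinθ·θ̇² = -4.493219 + 0.381064 − 0.007076 = -4.119231
step 1→2:
  ẍ = (ẋ'−ẋ)/dt = (-2.063523247−-1.960078872)/0.037447 = -2.762421
  θ̈ = (θ̇'−θ̇)/dt = (-0.526162750−-0.632669316)/0.037447 = 2.844195
  sinθ=0.060761, cosθ=0.998152
  F = (M+m)·ẍ + m·l·cosθ·θ̈ − m·l·sinθ·θ̇² = -5.898912 + 0.432839 − 0.003708 = -5.469781
step 2→3:
  ẍ = (ẋ'−ẋ)/dt = (-1.841295206−-2.063523247)/0.037447 = 5.934468
  θ̈ = (θ̇'−θ̇)/dt = (-0.702958100−-0.526162750)/0.037447 = -4.721215
  sinθ=0.037099, cosθ=0.999312
  F = (M+m)·ẍ + m·l·cosθ·θ̈ − m·l·sinθ·θ̇² = 12.672547 + -0.719325 − 0.001566 = 11.951656
step 3→4:
  ẍ = (ẋ'−ẋ)/dt = (-1.764033163−-1.841295206)/0.037447 = 2.063237
  θ̈ = (θ̇'−θ̇)/dt = (-0.763056095−-0.702958100)/0.037447 = -1.604881
  sinθ=0.017403, cosθ=0.999849
  F = (M+m)·ẍ + m·l·cosθ·θ̈ − m·l·sinθ·θ̇² = 4.405866 + -0.244651 − 0.001311 = 4.159903
step 4→5:
  ẍ = (ẋ'−ẋ)/dt = (-1.996896416−-1.764033163)/0.037447 = -6.218476
  θ̈ = (θ̇'−θ̇)/dt = (-0.568338630−-0.763056095)/0.037447 = 5.199815
  sinθ=-0.008920, cosθ=0.999960
  F = (M+m)·ẍ + m·l·cosθ·θ̈ − m·l·sinθ·θ̇² = -13.279020 + 0.792759 − -0.000792 = -12.485469
step 5→6:
  ẍ = (ẋ'−ẋ)/dt = (-1.760510579−-1.996896416)/0.037447 = 6.312544
  θ̈ = (θ̇'−θ̇)/dt = (-0.780369242−-0.568338630)/0.037447 = -5.662152
  sinθ=-0.037485, cosθ=0.999297
  F = (M+m)·ẍ + m·l·cosθ·θ̈ − m·l·sinθ·θ̇² = 13.479895 + -0.862674 − -0.001846 = 12.619067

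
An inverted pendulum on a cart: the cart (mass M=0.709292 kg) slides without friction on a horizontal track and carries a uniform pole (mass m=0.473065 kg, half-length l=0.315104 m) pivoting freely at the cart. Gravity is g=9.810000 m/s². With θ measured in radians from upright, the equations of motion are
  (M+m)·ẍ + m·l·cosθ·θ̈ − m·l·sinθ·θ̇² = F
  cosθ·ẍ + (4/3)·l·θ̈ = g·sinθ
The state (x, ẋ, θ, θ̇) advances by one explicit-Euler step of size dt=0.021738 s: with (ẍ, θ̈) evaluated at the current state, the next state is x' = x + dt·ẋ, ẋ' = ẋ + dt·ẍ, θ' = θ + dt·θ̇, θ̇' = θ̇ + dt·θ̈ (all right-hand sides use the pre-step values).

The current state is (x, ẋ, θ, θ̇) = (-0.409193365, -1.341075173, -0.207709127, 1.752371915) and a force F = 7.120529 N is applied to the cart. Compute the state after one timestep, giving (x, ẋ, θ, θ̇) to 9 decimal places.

(-0.438345657, -1.141701679, -0.169616066, 1.183359168)

sinθ=-0.206218810, cosθ=0.978505903
temp = (F + m·l·θ̇²·sinθ)/(M+m) = (7.120529 + -0.094396432)/1.182357 = 5.942479782
θ̈ = (g·sinθ − cosθ·temp)/(l·(4/3 − m·cos²θ/(M+m))) = -26.175947511
ẍ = temp − m·l·θ̈·cosθ/(M+m) = 9.171657657
Euler: x'=-0.409193365+0.021738·-1.341075173=-0.438345657, ẋ'=-1.341075173+0.021738·9.171657657=-1.141701679
       θ'=-0.207709127+0.021738·1.752371915=-0.169616066, θ̇'=1.752371915+0.021738·-26.175947511=1.183359168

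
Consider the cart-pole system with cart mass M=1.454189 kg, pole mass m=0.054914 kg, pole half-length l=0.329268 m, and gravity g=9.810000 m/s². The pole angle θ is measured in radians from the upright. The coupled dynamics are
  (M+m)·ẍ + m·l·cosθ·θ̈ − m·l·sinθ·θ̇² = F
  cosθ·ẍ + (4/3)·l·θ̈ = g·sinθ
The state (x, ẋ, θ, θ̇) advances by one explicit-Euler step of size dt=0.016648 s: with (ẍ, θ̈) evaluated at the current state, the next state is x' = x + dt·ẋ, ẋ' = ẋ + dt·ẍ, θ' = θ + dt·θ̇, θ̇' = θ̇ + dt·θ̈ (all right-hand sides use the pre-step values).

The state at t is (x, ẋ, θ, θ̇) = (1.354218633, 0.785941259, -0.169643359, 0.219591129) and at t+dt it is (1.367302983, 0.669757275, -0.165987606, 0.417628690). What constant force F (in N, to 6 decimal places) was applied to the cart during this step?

ẍ = (ẋ'−ẋ)/dt = (0.669757275−0.785941259)/0.016648 = -6.978855
θ̈ = (θ̇'−θ̇)/dt = (0.417628690−0.219591129)/0.016648 = 11.895577
sinθ=-0.168831, cosθ=0.985645
F = (M+m)·ẍ + m·l·cosθ·θ̈ − m·l·sinθ·θ̇² = -10.531812 + 0.212001 − -0.000147 = -10.319663

F = -10.319663 N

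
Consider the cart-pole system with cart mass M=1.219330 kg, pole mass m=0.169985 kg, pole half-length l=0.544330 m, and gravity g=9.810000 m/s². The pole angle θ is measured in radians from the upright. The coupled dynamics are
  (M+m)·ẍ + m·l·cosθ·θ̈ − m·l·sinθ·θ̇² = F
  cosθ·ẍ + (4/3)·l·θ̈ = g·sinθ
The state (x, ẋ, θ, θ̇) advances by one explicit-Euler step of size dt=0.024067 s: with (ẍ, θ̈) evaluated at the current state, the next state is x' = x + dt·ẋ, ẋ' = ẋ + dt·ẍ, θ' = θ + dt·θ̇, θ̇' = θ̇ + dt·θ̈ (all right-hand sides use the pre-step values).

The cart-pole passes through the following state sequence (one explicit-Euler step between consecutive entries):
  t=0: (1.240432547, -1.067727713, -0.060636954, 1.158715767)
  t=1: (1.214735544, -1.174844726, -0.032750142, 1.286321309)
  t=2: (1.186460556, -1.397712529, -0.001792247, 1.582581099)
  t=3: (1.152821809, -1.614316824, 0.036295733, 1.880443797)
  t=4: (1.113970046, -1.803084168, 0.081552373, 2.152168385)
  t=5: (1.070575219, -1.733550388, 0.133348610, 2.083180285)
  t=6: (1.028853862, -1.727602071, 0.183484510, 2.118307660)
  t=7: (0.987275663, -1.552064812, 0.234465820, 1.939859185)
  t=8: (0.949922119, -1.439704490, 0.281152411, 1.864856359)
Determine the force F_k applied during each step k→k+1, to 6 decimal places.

step 0→1:
  ẍ = (ẋ'−ẋ)/dt = (-1.174844726−-1.067727713)/0.024067 = -4.450784
  θ̈ = (θ̇'−θ̇)/dt = (1.286321309−1.158715767)/0.024067 = 5.302096
  sinθ=-0.060600, cosθ=0.998162
  F = (M+m)·ẍ + m·l·cosθ·θ̈ − m·l·sinθ·θ̇² = -6.183541 + 0.489690 − -0.007528 = -5.686322
step 1→2:
  ẍ = (ẋ'−ẋ)/dt = (-1.397712529−-1.174844726)/0.024067 = -9.260307
  θ̈ = (θ̇'−θ̇)/dt = (1.582581099−1.286321309)/0.024067 = 12.309793
  sinθ=-0.032744, cosθ=0.999464
  F = (M+m)·ẍ + m·l·cosθ·θ̈ − m·l·sinθ·θ̇² = -12.865483 + 1.138389 − -0.005013 = -11.722081
step 2→3:
  ẍ = (ẋ'−ẋ)/dt = (-1.614316824−-1.397712529)/0.024067 = -9.000054
  θ̈ = (θ̇'−θ̇)/dt = (1.880443797−1.582581099)/0.024067 = 12.376395
  sinθ=-0.001792, cosθ=0.999998
  F = (M+m)·ẍ + m·l·cosθ·θ̈ − m·l·sinθ·θ̇² = -12.503910 + 1.145160 − -0.000415 = -11.358334
step 3→4:
  ẍ = (ẋ'−ẋ)/dt = (-1.803084168−-1.614316824)/0.024067 = -7.843410
  θ̈ = (θ̇'−θ̇)/dt = (2.152168385−1.880443797)/0.024067 = 11.290339
  sinθ=0.036288, cosθ=0.999341
  F = (M+m)·ẍ + m·l·cosθ·θ̈ − m·l·sinθ·θ̇² = -10.896967 + 1.043984 − 0.011873 = -9.864856
step 4→5:
  ẍ = (ẋ'−ẋ)/dt = (-1.733550388−-1.803084168)/0.024067 = 2.889175
  θ̈ = (θ̇'−θ̇)/dt = (2.083180285−2.152168385)/0.024067 = -2.866502
  sinθ=0.081462, cosθ=0.996676
  F = (M+m)·ẍ + m·l·cosθ·θ̈ − m·l·sinθ·θ̇² = 4.013974 + -0.264350 − 0.034912 = 3.714712
step 5→6:
  ẍ = (ẋ'−ẋ)/dt = (-1.727602071−-1.733550388)/0.024067 = 0.247157
  θ̈ = (θ̇'−θ̇)/dt = (2.118307660−2.083180285)/0.024067 = 1.459566
  sinθ=0.132954, cosθ=0.991122
  F = (M+m)·ẍ + m·l·cosθ·θ̈ − m·l·sinθ·θ̇² = 0.343378 + 0.133852 − 0.053386 = 0.423844
step 6→7:
  ẍ = (ẋ'−ẋ)/dt = (-1.552064812−-1.727602071)/0.024067 = 7.293691
  θ̈ = (θ̇'−θ̇)/dt = (1.939859185−2.118307660)/0.024067 = -7.414654
  sinθ=0.182457, cosθ=0.983214
  F = (M+m)·ẍ + m·l·cosθ·θ̈ − m·l·sinθ·θ̇² = 10.133234 + -0.674546 − 0.075755 = 9.382933
step 7→8:
  ẍ = (ẋ'−ẋ)/dt = (-1.439704490−-1.552064812)/0.024067 = 4.668647
  θ̈ = (θ̇'−θ̇)/dt = (1.864856359−1.939859185)/0.024067 = -3.116418
  sinθ=0.232323, cosθ=0.972639
  F = (M+m)·ẍ + m·l·cosθ·θ̈ − m·l·sinθ·θ̇² = 6.486221 + -0.280466 − 0.080892 = 6.124863

F_0 = -5.686322 N
F_1 = -11.722081 N
F_2 = -11.358334 N
F_3 = -9.864856 N
F_4 = 3.714712 N
F_5 = 0.423844 N
F_6 = 9.382933 N
F_7 = 6.124863 N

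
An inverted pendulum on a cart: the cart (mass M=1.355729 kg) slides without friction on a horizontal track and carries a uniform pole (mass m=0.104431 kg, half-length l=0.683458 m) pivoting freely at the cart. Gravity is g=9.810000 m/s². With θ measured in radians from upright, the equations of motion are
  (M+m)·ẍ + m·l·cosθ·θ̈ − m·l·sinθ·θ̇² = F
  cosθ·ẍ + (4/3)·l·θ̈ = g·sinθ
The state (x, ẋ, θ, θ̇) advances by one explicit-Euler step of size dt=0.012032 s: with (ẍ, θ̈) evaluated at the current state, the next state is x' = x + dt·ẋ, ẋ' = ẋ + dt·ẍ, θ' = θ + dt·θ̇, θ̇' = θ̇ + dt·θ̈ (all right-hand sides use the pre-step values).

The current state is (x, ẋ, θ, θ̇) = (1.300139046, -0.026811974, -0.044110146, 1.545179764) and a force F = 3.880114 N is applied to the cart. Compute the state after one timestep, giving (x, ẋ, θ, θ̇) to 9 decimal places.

(1.299816444, 0.007198700, -0.025518543, 1.502182538)

sinθ=-0.044095843, cosθ=0.999027305
temp = (F + m·l·θ̇²·sinθ)/(M+m) = (3.880114 + -0.007514446)/1.460160 = 2.652174799
θ̈ = (g·sinθ − cosθ·temp)/(l·(4/3 − m·cos²θ/(M+m))) = -3.573572598
ẍ = temp − m·l·θ̈·cosθ/(M+m) = 2.826684988
Euler: x'=1.300139046+0.012032·-0.026811974=1.299816444, ẋ'=-0.026811974+0.012032·2.826684988=0.007198700
       θ'=-0.044110146+0.012032·1.545179764=-0.025518543, θ̇'=1.545179764+0.012032·-3.573572598=1.502182538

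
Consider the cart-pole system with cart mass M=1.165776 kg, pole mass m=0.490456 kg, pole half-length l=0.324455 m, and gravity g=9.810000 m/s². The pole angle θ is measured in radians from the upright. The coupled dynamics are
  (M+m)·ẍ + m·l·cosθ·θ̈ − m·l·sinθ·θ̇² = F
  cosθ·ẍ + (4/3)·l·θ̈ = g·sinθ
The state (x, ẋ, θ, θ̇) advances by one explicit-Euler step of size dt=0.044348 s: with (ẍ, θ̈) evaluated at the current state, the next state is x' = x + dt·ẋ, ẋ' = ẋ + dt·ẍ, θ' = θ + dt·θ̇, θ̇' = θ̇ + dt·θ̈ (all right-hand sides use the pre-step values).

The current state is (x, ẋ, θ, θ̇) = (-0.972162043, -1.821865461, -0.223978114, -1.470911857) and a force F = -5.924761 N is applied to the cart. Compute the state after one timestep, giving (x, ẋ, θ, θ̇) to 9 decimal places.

(-1.052958132, -1.999040699, -0.289210113, -1.294955683)

sinθ=-0.222110117, cosθ=0.975021587
temp = (F + m·l·θ̇²·sinθ)/(M+m) = (-5.924761 + -0.076470893)/1.656232 = -3.623424673
θ̈ = (g·sinθ − cosθ·temp)/(l·(4/3 − m·cos²θ/(M+m))) = 3.967623652
ẍ = temp − m·l·θ̈·cosθ/(M+m) = -3.995112257
Euler: x'=-0.972162043+0.044348·-1.821865461=-1.052958132, ẋ'=-1.821865461+0.044348·-3.995112257=-1.999040699
       θ'=-0.223978114+0.044348·-1.470911857=-0.289210113, θ̇'=-1.470911857+0.044348·3.967623652=-1.294955683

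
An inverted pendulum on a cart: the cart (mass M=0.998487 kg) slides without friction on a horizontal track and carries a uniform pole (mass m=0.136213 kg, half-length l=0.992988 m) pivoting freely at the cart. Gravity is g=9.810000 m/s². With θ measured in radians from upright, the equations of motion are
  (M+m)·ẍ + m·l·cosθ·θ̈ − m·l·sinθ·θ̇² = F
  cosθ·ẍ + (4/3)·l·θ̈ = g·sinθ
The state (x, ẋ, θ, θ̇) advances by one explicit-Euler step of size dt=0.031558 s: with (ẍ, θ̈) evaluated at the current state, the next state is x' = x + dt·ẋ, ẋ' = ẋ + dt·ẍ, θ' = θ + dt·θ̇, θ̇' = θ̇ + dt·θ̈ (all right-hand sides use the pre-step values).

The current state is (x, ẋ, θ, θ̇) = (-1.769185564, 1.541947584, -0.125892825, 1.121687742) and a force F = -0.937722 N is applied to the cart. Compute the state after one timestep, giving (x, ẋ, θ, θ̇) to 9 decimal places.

(-1.720524782, 1.516489715, -0.090494603, 1.111404281)

sinθ=-0.125560542, cosθ=0.992085959
temp = (F + m·l·θ̇²·sinθ)/(M+m) = (-0.937722 + -0.021367794)/1.134700 = -0.845236445
θ̈ = (g·sinθ − cosθ·temp)/(l·(4/3 − m·cos²θ/(M+m))) = -0.325859081
ẍ = temp − m·l·θ̈·cosθ/(M+m) = -0.806700977
Euler: x'=-1.769185564+0.031558·1.541947584=-1.720524782, ẋ'=1.541947584+0.031558·-0.806700977=1.516489715
       θ'=-0.125892825+0.031558·1.121687742=-0.090494603, θ̇'=1.121687742+0.031558·-0.325859081=1.111404281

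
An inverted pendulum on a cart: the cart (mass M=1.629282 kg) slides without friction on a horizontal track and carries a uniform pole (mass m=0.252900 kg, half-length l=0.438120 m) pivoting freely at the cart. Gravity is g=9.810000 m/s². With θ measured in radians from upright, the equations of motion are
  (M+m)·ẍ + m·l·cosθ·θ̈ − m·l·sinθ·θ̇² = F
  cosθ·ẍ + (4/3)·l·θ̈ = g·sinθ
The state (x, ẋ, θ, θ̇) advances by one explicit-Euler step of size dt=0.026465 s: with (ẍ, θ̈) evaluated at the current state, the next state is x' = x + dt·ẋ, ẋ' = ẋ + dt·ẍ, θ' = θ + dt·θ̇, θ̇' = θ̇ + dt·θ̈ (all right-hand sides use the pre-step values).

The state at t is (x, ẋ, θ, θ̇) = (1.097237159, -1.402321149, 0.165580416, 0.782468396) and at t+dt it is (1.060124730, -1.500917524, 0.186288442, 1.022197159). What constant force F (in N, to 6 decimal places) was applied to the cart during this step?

ẍ = (ẋ'−ẋ)/dt = (-1.500917524−-1.402321149)/0.026465 = -3.725538
θ̈ = (θ̇'−θ̇)/dt = (1.022197159−0.782468396)/0.026465 = 9.058332
sinθ=0.164825, cosθ=0.986323
F = (M+m)·ẍ + m·l·cosθ·θ̈ − m·l·sinθ·θ̇² = -7.012141 + 0.989941 − 0.011181 = -6.033382

F = -6.033382 N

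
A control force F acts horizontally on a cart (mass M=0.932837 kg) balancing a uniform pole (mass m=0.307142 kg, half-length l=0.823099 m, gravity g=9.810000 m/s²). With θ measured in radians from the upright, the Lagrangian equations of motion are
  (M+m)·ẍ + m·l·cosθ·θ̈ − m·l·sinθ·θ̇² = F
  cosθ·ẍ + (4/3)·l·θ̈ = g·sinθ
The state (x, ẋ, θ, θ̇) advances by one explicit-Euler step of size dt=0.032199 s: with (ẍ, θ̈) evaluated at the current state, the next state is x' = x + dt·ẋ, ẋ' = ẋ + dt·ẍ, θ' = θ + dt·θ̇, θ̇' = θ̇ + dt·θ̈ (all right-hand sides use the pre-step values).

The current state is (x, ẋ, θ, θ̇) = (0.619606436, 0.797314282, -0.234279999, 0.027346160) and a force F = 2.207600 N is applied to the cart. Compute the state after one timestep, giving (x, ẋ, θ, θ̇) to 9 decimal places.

(0.645279159, 0.882938530, -0.233399480, -0.115357728)

sinθ=-0.232142714, cosθ=0.972681736
temp = (F + m·l·θ̇²·sinθ)/(M+m) = (2.207600 + -0.000043887)/1.239979 = 1.780317338
θ̈ = (g·sinθ − cosθ·temp)/(l·(4/3 − m·cos²θ/(M+m))) = -4.431935387
ẍ = temp − m·l·θ̈·cosθ/(M+m) = 2.659220716
Euler: x'=0.619606436+0.032199·0.797314282=0.645279159, ẋ'=0.797314282+0.032199·2.659220716=0.882938530
       θ'=-0.234279999+0.032199·0.027346160=-0.233399480, θ̇'=0.027346160+0.032199·-4.431935387=-0.115357728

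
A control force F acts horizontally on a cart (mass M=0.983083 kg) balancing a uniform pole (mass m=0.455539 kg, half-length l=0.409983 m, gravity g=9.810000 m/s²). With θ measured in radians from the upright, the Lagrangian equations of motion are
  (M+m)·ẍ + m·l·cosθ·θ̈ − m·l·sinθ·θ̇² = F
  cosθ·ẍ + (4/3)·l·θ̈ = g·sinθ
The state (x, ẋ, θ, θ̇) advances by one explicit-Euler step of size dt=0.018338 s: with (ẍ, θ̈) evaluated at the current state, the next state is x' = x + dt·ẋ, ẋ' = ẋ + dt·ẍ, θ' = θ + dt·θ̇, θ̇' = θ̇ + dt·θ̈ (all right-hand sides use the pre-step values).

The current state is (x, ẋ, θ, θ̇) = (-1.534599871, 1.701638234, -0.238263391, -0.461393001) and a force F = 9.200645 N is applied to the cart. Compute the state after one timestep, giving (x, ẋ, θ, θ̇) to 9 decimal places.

(-1.503395229, 1.865299277, -0.246724416, -0.829997954)

sinθ=-0.236015435, cosθ=0.971749306
temp = (F + m·l·θ̇²·sinθ)/(M+m) = (9.200645 + -0.009383694)/1.438622 = 6.388934207
θ̈ = (g·sinθ − cosθ·temp)/(l·(4/3 − m·cos²θ/(M+m))) = -20.100608171
ẍ = temp − m·l·θ̈·cosθ/(M+m) = 8.924694242
Euler: x'=-1.534599871+0.018338·1.701638234=-1.503395229, ẋ'=1.701638234+0.018338·8.924694242=1.865299277
       θ'=-0.238263391+0.018338·-0.461393001=-0.246724416, θ̇'=-0.461393001+0.018338·-20.100608171=-0.829997954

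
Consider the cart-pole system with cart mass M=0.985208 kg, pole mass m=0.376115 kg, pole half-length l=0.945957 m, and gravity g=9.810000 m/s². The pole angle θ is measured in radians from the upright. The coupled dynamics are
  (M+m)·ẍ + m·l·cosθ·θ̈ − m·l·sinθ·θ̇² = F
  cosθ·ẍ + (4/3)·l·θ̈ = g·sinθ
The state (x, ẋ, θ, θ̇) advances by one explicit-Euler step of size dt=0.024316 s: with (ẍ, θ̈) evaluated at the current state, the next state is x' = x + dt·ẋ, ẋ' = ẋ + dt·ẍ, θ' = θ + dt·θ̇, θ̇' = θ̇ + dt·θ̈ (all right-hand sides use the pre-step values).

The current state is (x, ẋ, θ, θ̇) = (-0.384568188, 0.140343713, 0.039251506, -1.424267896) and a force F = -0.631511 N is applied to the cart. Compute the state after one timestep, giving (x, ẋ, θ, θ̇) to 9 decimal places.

sinθ=0.039241428, cosθ=0.999229759
temp = (F + m·l·θ̇²·sinθ)/(M+m) = (-0.631511 + 0.028321759)/1.361323 = -0.443090465
θ̈ = (g·sinθ − cosθ·temp)/(l·(4/3 − m·cos²θ/(M+m))) = 0.827439970
ẍ = temp − m·l·θ̈·cosθ/(M+m) = -0.659179496
Euler: x'=-0.384568188+0.024316·0.140343713=-0.381155590, ẋ'=0.140343713+0.024316·-0.659179496=0.124315104
       θ'=0.039251506+0.024316·-1.424267896=0.004619008, θ̇'=-1.424267896+0.024316·0.827439970=-1.404147866

(-0.381155590, 0.124315104, 0.004619008, -1.404147866)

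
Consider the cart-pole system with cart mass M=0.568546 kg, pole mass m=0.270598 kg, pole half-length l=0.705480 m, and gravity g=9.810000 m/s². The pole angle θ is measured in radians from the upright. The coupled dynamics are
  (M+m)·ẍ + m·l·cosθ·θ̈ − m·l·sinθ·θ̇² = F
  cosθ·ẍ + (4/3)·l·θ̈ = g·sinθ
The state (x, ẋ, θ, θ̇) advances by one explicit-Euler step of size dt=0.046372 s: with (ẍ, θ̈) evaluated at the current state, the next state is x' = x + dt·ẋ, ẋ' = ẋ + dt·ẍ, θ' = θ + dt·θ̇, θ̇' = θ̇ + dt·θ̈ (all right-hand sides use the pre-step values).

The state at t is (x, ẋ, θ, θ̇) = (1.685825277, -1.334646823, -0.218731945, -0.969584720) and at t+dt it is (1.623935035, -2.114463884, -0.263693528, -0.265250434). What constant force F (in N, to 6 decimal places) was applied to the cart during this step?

F = -11.242090 N

ẍ = (ẋ'−ẋ)/dt = (-2.114463884−-1.334646823)/0.046372 = -16.816550
θ̈ = (θ̇'−θ̇)/dt = (-0.265250434−-0.969584720)/0.046372 = 15.188784
sinθ=-0.216992, cosθ=0.976173
F = (M+m)·ẍ + m·l·cosθ·θ̈ − m·l·sinθ·θ̇² = -14.111507 + 2.830475 − -0.038943 = -11.242090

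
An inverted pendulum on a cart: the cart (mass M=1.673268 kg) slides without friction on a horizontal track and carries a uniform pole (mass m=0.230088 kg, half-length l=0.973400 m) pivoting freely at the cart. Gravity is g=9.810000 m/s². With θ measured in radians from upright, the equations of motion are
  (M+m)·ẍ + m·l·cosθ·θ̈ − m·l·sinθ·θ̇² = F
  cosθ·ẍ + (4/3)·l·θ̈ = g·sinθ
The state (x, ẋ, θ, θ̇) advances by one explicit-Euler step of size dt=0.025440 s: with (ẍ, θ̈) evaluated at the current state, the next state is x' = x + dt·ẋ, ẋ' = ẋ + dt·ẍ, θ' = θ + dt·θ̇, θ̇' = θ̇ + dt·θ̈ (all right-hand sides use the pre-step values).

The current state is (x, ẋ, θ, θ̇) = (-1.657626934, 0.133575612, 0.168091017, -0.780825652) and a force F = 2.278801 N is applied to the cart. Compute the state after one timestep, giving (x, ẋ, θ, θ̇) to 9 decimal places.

(-1.654228770, 0.163219395, 0.148226812, -0.771173951)

sinθ=0.167300577, cosθ=0.985905937
temp = (F + m·l·θ̇²·sinθ)/(M+m) = (2.278801 + 0.022844986)/1.903356 = 1.209256695
θ̈ = (g·sinθ − cosθ·temp)/(l·(4/3 − m·cos²θ/(M+m))) = 0.379390777
ẍ = temp − m·l·θ̈·cosθ/(M+m) = 1.165243030
Euler: x'=-1.657626934+0.025440·0.133575612=-1.654228770, ẋ'=0.133575612+0.025440·1.165243030=0.163219395
       θ'=0.168091017+0.025440·-0.780825652=0.148226812, θ̇'=-0.780825652+0.025440·0.379390777=-0.771173951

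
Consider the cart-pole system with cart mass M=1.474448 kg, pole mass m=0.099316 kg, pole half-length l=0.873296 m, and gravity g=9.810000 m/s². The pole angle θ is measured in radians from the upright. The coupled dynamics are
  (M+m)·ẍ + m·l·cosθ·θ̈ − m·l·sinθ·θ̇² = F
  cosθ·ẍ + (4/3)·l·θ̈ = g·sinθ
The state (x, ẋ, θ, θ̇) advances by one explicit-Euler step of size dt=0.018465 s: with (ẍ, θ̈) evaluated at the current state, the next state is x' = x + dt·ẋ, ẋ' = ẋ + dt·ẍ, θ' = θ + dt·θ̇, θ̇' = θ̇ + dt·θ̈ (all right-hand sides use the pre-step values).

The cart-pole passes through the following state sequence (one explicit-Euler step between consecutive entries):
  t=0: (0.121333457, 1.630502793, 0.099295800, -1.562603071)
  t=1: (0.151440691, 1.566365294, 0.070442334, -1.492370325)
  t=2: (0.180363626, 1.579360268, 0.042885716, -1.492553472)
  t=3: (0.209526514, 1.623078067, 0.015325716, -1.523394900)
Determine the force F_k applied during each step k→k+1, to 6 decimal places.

F_0 = -5.159139 N
F_1 = 1.093102 N
F_2 = 3.573033 N

step 0→1:
  ẍ = (ẋ'−ẋ)/dt = (1.566365294−1.630502793)/0.018465 = -3.473463
  θ̈ = (θ̇'−θ̇)/dt = (-1.492370325−-1.562603071)/0.018465 = 3.803561
  sinθ=0.099133, cosθ=0.995074
  F = (M+m)·ẍ + m·l·cosθ·θ̈ − m·l·sinθ·θ̇² = -5.466411 + 0.328266 − 0.020994 = -5.159139
step 1→2:
  ẍ = (ẋ'−ẋ)/dt = (1.579360268−1.566365294)/0.018465 = 0.703762
  θ̈ = (θ̇'−θ̇)/dt = (-1.492553472−-1.492370325)/0.018465 = -0.009919
  sinθ=0.070384, cosθ=0.997520
  F = (M+m)·ẍ + m·l·cosθ·θ̈ − m·l·sinθ·θ̇² = 1.107556 + -0.000858 − 0.013596 = 1.093102
step 2→3:
  ẍ = (ẋ'−ẋ)/dt = (1.623078067−1.579360268)/0.018465 = 2.367604
  θ̈ = (θ̇'−θ̇)/dt = (-1.523394900−-1.492553472)/0.018465 = -1.670264
  sinθ=0.042873, cosθ=0.999081
  F = (M+m)·ẍ + m·l·cosθ·θ̈ − m·l·sinθ·θ̇² = 3.726049 + -0.144733 − 0.008284 = 3.573033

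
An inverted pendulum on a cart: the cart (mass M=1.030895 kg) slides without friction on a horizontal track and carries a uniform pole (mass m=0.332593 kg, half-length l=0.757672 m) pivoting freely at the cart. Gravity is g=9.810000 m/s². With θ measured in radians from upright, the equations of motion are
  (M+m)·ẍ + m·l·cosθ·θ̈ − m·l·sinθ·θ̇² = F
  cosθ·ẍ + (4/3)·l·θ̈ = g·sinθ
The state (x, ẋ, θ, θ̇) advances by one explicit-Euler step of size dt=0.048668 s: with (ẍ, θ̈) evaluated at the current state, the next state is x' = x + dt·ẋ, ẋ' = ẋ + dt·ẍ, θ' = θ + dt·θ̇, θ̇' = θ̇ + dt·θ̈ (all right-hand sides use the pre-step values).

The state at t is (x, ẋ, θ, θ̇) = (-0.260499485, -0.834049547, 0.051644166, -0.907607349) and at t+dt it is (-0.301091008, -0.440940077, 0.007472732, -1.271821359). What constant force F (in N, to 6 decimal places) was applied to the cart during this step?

F = 9.119345 N

ẍ = (ẋ'−ẋ)/dt = (-0.440940077−-0.834049547)/0.048668 = 8.077371
θ̈ = (θ̇'−θ̇)/dt = (-1.271821359−-0.907607349)/0.048668 = -7.483644
sinθ=0.051621, cosθ=0.998667
F = (M+m)·ẍ + m·l·cosθ·θ̈ − m·l·sinθ·θ̇² = 11.013398 + -1.883337 − 0.010716 = 9.119345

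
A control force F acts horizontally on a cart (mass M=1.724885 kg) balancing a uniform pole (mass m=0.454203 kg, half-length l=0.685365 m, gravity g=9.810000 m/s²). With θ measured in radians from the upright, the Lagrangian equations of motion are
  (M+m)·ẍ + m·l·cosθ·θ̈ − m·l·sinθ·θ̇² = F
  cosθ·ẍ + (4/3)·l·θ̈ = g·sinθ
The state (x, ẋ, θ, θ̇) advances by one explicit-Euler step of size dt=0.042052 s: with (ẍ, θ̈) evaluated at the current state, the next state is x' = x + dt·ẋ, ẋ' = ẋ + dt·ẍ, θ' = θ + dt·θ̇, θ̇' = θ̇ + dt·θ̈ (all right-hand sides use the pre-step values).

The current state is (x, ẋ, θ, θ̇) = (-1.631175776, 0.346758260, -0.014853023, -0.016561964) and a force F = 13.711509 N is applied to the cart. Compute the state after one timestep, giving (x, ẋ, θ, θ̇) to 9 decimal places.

sinθ=-0.014852477, cosθ=0.999889696
temp = (F + m·l·θ̇²·sinθ)/(M+m) = (13.711509 + -0.000001268)/2.179088 = 6.292314827
θ̈ = (g·sinθ − cosθ·temp)/(l·(4/3 − m·cos²θ/(M+m))) = -8.349361029
ẍ = temp − m·l·θ̈·cosθ/(M+m) = 7.484935917
Euler: x'=-1.631175776+0.042052·0.346758260=-1.616593898, ẋ'=0.346758260+0.042052·7.484935917=0.661514785
       θ'=-0.014853023+0.042052·-0.016561964=-0.015549487, θ̇'=-0.016561964+0.042052·-8.349361029=-0.367669294

(-1.616593898, 0.661514785, -0.015549487, -0.367669294)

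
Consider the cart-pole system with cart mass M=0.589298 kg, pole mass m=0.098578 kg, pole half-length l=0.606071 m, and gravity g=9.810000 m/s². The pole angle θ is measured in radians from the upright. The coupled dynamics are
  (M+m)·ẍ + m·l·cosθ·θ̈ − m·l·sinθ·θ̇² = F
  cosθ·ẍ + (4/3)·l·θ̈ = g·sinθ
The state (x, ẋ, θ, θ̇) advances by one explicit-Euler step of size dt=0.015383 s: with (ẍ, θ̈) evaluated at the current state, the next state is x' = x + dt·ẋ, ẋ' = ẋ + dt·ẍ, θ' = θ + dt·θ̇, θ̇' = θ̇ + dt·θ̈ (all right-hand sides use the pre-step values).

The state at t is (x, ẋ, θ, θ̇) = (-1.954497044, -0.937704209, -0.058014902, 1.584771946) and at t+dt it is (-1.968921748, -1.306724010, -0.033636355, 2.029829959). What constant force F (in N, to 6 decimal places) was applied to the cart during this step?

F = -14.766993 N

ẍ = (ẋ'−ẋ)/dt = (-1.306724010−-0.937704209)/0.015383 = -23.988806
θ̈ = (θ̇'−θ̇)/dt = (2.029829959−1.584771946)/0.015383 = 28.931809
sinθ=-0.057982, cosθ=0.998318
F = (M+m)·ẍ + m·l·cosθ·θ̈ − m·l·sinθ·θ̇² = -16.501324 + 1.725631 − -0.008700 = -14.766993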